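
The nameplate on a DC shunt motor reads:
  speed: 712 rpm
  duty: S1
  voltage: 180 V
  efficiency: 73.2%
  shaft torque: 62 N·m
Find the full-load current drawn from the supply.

35.1 A

ω = 2π×712/60 = 74.56 rad/s; P_out = τω = 62 × 74.56 = 4623 W
P_in = P_out / η = 4623 / 0.732 = 6316 W
I = P_in / V = 6316 / 180 = 35.1 A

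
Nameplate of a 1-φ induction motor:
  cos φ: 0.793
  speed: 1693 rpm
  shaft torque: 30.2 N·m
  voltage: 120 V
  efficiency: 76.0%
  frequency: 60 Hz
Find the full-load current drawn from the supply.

ω = 2π×1693/60 = 177.3 rad/s; P_out = τω = 30.2 × 177.3 = 5354 W
P_in = P_out / η = 5354 / 0.760 = 7045 W
I = P_in / (V·cosφ) = 7045 / (120 × 0.793) = 74 A

74 A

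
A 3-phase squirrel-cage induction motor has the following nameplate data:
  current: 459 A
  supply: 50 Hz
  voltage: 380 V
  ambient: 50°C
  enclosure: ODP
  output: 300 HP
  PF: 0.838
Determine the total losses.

29400 W

P_in = √3·V·I·cosφ = 1.732×380×459×0.838 = 253156 W
P_out = 300×746 = 223800 W
Losses = P_in − P_out = 253156 − 223800 = 29356 W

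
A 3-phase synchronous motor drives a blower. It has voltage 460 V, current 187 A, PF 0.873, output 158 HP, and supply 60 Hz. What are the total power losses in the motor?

12.2 kW

P_in = √3·V·I·cosφ = 1.732×460×187×0.873 = 130065 W
P_out = 158×746 = 117868 W
Losses = P_in − P_out = 130065 − 117868 = 12197 W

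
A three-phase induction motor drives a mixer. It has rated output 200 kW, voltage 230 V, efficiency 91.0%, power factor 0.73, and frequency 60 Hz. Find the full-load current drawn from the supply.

756 A

P_out = 200 kW = 200000 W
P_in = P_out / η = 200000 / 0.910 = 219780 W
I_L = P_in / (√3·V_L·cosφ) = 219780 / (1.732 × 230 × 0.73) = 756 A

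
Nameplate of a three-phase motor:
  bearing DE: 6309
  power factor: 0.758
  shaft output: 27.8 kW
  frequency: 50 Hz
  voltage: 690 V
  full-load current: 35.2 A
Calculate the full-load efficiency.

P_out = 27.8 kW = 27800 W
P_in = √3·V_L·I_L·cosφ = 1.732 × 690 × 35.2 × 0.758 = 31887 W
η = P_out / P_in = 27800 / 31887 = 0.872 = 87.2%

87.2 %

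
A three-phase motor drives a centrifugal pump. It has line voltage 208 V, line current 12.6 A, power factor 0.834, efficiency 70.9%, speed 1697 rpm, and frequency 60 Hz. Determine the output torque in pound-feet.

P_in = √3·V·I·cosφ = 1.732 × 208 × 12.6 × 0.834 = 3786 W
P_out = η·P_in = 0.709 × 3786 = 2684 W
n = 1697 rpm
ω = 2π×1697/60 = 177.7 rad/s
τ = P_out/ω = 2684/177.7 = 15.1 N·m
In lb·ft: 15.1/1.356 = 11.1 lb·ft

11.1 lb·ft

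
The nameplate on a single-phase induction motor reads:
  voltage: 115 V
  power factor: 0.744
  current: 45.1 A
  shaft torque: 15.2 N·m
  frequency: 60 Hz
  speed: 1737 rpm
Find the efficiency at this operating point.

71.7 %

ω = 2π × 1737/60 = 181.9 rad/s; P_out = τω = 15.2 × 181.9 = 2765 W
P_in = V·I·cosφ = 115 × 45.1 × 0.744 = 3859 W
η = P_out / P_in = 2765 / 3859 = 0.717 = 71.7%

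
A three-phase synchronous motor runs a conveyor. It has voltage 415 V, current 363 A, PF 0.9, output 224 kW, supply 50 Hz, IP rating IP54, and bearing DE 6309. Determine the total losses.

10.8 kW

P_in = √3·V·I·cosφ = 1.732×415×363×0.9 = 234825 W
P_out = 224000 W
Losses = P_in − P_out = 234825 − 224000 = 10825 W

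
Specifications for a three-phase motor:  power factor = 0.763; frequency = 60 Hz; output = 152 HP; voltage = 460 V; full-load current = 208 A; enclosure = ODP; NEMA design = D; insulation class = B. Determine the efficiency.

89.7 %

P_out = 152 × 746 = 113392 W
P_in = √3·V_L·I_L·cosφ = 1.732 × 460 × 208 × 0.763 = 126443 W
η = P_out / P_in = 113392 / 126443 = 0.897 = 89.7%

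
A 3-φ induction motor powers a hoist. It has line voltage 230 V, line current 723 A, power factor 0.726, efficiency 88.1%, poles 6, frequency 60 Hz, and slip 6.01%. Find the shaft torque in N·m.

1560 N·m

P_in = √3·V·I·cosφ = 1.732 × 230 × 723 × 0.726 = 209098 W
P_out = η·P_in = 0.881 × 209098 = 184215 W
n_s = 120×60/6 = 1200 rpm; n = 1200×(1−0.0601) = 1128 rpm
ω = 2π×1128/60 = 118.1 rad/s
τ = P_out/ω = 184215/118.1 = 1560 N·m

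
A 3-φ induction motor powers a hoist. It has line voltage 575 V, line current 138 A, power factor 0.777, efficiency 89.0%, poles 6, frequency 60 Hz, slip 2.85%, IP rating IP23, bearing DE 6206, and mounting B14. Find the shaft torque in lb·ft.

P_in = √3·V·I·cosφ = 1.732 × 575 × 138 × 0.777 = 106786 W
P_out = η·P_in = 0.89 × 106786 = 95040 W
n_s = 120×60/6 = 1200 rpm; n = 1200×(1−0.0285) = 1166 rpm
ω = 2π×1166/60 = 122.1 rad/s
τ = P_out/ω = 95040/122.1 = 778.4 N·m
In lb·ft: 778.4/1.356 = 574 lb·ft

574 lb·ft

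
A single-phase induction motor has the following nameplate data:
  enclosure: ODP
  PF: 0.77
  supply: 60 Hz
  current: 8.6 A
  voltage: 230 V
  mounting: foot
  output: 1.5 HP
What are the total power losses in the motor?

404 W

P_in = V·I·cosφ = 230×8.6×0.77 = 1523 W
P_out = 1.5×746 = 1119 W
Losses = P_in − P_out = 1523 − 1119 = 404 W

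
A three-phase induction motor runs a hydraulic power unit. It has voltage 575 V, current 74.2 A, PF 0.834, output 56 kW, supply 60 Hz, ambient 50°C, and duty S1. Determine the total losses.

P_in = √3·V·I·cosφ = 1.732×575×74.2×0.834 = 61629 W
P_out = 56000 W
Losses = P_in − P_out = 61629 − 56000 = 5629 W

5630 W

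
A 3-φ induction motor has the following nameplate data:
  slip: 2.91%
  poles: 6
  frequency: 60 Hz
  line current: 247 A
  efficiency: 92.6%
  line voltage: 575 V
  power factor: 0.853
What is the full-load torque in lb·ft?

1170 lb·ft

P_in = √3·V·I·cosφ = 1.732 × 575 × 247 × 0.853 = 209827 W
P_out = η·P_in = 0.926 × 209827 = 194300 W
n_s = 120×60/6 = 1200 rpm; n = 1200×(1−0.0291) = 1165 rpm
ω = 2π×1165/60 = 122 rad/s
τ = P_out/ω = 194300/122 = 1593 N·m
In lb·ft: 1593/1.356 = 1170 lb·ft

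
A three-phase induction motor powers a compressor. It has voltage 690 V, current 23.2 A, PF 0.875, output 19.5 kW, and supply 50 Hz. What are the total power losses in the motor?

P_in = √3·V·I·cosφ = 1.732×690×23.2×0.875 = 24260 W
P_out = 19500 W
Losses = P_in − P_out = 24260 − 19500 = 4760 W

4760 W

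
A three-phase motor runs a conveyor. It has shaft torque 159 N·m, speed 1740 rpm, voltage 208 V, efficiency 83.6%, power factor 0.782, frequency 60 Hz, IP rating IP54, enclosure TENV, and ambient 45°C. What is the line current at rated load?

ω = 2π×1740/60 = 182.2 rad/s; P_out = τω = 159 × 182.2 = 28970 W
P_in = P_out / η = 28970 / 0.836 = 34653 W
I_L = P_in / (√3·V_L·cosφ) = 34653 / (1.732 × 208 × 0.782) = 123 A

123 A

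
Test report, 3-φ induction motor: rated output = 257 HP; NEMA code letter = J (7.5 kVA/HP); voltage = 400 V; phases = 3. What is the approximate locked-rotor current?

S_LR = 7.5 × 257 = 1927.5 kVA
I_LR = S_LR/(√3·V_L) = 1927500/(1.732×400) = 2780 A

2780 A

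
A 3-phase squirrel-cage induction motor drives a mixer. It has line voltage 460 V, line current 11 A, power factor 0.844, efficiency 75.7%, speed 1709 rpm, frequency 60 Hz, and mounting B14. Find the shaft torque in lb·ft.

23.1 lb·ft

P_in = √3·V·I·cosφ = 1.732 × 460 × 11 × 0.844 = 7397 W
P_out = η·P_in = 0.757 × 7397 = 5600 W
n = 1709 rpm
ω = 2π×1709/60 = 179 rad/s
τ = P_out/ω = 5600/179 = 31.28 N·m
In lb·ft: 31.28/1.356 = 23.1 lb·ft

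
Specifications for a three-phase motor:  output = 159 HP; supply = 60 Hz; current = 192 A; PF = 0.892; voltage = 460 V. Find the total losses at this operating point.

P_in = √3·V·I·cosφ = 1.732×460×192×0.892 = 136449 W
P_out = 159×746 = 118614 W
Losses = P_in − P_out = 136449 − 118614 = 17835 W

17.8 kW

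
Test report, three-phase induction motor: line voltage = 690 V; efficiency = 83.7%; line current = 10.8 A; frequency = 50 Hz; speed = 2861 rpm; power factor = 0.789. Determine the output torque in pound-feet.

P_in = √3·V·I·cosφ = 1.732 × 690 × 10.8 × 0.789 = 10184 W
P_out = η·P_in = 0.837 × 10184 = 8524 W
n = 2861 rpm
ω = 2π×2861/60 = 299.6 rad/s
τ = P_out/ω = 8524/299.6 = 28.45 N·m
In lb·ft: 28.45/1.356 = 21 lb·ft

21 lb·ft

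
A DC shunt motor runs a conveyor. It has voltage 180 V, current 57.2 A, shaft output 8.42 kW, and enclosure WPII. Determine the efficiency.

P_out = 8.42 kW = 8420 W
P_in = V·I = 180 × 57.2 = 10296 W
η = P_out / P_in = 8420 / 10296 = 0.818 = 81.8%

81.8 %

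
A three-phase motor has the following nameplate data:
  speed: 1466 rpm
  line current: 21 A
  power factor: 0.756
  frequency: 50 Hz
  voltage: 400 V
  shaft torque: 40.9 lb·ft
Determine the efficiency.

τ = 40.9 lb·ft × 1.356 = 55.46 N·m
ω = 2π × 1466/60 = 153.5 rad/s; P_out = τω = 55.46 × 153.5 = 8513 W
P_in = √3·V_L·I_L·cosφ = 1.732 × 400 × 21 × 0.756 = 10999 W
η = P_out / P_in = 8513 / 10999 = 0.774 = 77.4%

77.4 %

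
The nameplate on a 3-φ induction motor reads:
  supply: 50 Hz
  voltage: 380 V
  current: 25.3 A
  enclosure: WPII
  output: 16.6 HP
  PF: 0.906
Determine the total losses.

P_in = √3·V·I·cosφ = 1.732×380×25.3×0.906 = 15086 W
P_out = 16.6×746 = 12384 W
Losses = P_in − P_out = 15086 − 12384 = 2702 W

2.7 kW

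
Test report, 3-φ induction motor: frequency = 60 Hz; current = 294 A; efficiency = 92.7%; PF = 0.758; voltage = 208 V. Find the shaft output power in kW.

74.4 kW

P_in = √3·V·I·cosφ = 1.732 × 208 × 294 × 0.758 = 80284 W
P_out = η·P_in = 0.927 × 80284 = 74423 W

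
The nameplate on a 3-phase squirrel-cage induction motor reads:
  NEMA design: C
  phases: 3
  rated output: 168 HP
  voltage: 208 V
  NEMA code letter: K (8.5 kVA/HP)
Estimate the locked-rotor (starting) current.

S_LR = 8.5 × 168 = 1428 kVA
I_LR = S_LR/(√3·V_L) = 1428000/(1.732×208) = 3960 A

3960 A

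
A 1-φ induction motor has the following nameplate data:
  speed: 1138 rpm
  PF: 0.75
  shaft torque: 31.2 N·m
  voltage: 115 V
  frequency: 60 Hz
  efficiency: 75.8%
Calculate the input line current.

56.9 A

ω = 2π×1138/60 = 119.2 rad/s; P_out = τω = 31.2 × 119.2 = 3719 W
P_in = P_out / η = 3719 / 0.758 = 4906 W
I = P_in / (V·cosφ) = 4906 / (115 × 0.75) = 56.9 A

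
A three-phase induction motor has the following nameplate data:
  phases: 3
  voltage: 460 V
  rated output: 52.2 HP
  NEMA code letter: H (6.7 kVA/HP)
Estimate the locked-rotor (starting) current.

439 A

S_LR = 6.7 × 52.2 = 349.74 kVA
I_LR = S_LR/(√3·V_L) = 349740/(1.732×460) = 439 A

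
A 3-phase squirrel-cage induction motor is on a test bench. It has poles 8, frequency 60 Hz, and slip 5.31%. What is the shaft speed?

852 rpm

n_s = 120f/p = 120×60/8 = 900 rpm
n = n_s(1 − s) = 900 × (1 − 0.0531) = 852 rpm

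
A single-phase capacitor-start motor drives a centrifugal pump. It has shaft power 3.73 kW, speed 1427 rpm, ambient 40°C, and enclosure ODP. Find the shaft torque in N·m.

25 N·m

ω = 2π × 1427/60 = 149.4 rad/s
τ = P/ω = 3730/149.4 = 25 N·m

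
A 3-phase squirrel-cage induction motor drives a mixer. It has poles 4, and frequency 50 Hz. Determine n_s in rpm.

n_s = 120f/p = 120×50/4 = 1500 rpm

1500 rpm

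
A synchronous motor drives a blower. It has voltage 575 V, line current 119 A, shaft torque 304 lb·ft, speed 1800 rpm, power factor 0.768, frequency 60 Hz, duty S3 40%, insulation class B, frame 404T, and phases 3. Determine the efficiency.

85.4 %

τ = 304 lb·ft × 1.356 = 412.2 N·m
ω = 2π × 1800/60 = 188.5 rad/s; P_out = τω = 412.2 × 188.5 = 77700 W
P_in = √3·V_L·I_L·cosφ = 1.732 × 575 × 119 × 0.768 = 91017 W
η = P_out / P_in = 77700 / 91017 = 0.854 = 85.4%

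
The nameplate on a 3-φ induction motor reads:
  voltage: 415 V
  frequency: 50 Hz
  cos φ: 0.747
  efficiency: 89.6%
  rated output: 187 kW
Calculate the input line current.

389 A

P_out = 187 kW = 187000 W
P_in = P_out / η = 187000 / 0.896 = 208705 W
I_L = P_in / (√3·V_L·cosφ) = 208705 / (1.732 × 415 × 0.747) = 389 A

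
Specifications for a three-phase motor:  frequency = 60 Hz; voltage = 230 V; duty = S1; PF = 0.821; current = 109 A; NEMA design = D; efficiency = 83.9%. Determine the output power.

P_in = √3·V·I·cosφ = 1.732 × 230 × 109 × 0.821 = 35649 W
P_out = η·P_in = 0.839 × 35649 = 29910 W

29.9 kW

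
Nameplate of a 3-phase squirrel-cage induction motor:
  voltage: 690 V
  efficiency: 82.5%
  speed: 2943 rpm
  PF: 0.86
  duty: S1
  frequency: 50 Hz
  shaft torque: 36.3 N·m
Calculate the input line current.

13.2 A

ω = 2π×2943/60 = 308.2 rad/s; P_out = τω = 36.3 × 308.2 = 11188 W
P_in = P_out / η = 11188 / 0.825 = 13561 W
I_L = P_in / (√3·V_L·cosφ) = 13561 / (1.732 × 690 × 0.86) = 13.2 A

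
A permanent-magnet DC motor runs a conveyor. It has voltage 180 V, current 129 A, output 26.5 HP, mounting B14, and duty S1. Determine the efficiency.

P_out = 26.5 × 746 = 19769 W
P_in = V·I = 180 × 129 = 23220 W
η = P_out / P_in = 19769 / 23220 = 0.851 = 85.1%

85.1 %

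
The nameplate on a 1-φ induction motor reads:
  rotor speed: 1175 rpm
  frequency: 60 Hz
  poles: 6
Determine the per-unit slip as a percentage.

2.08 %

n_s = 120f/p = 120×60/6 = 1200 rpm
s = (n_s − n)/n_s = (1200 − 1175)/1200 = 0.0208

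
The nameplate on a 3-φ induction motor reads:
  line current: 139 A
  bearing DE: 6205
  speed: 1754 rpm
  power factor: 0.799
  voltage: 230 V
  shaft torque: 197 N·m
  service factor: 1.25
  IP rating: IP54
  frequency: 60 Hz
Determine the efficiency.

ω = 2π × 1754/60 = 183.7 rad/s; P_out = τω = 197 × 183.7 = 36189 W
P_in = √3·V_L·I_L·cosφ = 1.732 × 230 × 139 × 0.799 = 44242 W
η = P_out / P_in = 36189 / 44242 = 0.818 = 81.8%

81.8 %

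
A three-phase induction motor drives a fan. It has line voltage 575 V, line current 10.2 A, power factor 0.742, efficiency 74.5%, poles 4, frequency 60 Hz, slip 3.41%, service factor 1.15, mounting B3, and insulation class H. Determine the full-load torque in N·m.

P_in = √3·V·I·cosφ = 1.732 × 575 × 10.2 × 0.742 = 7537 W
P_out = η·P_in = 0.745 × 7537 = 5615 W
n_s = 120×60/4 = 1800 rpm; n = 1800×(1−0.0341) = 1739 rpm
ω = 2π×1739/60 = 182.1 rad/s
τ = P_out/ω = 5615/182.1 = 30.8 N·m

30.8 N·m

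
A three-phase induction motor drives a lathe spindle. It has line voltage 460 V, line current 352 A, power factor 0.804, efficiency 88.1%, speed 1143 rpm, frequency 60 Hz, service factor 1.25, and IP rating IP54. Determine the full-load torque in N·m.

P_in = √3·V·I·cosφ = 1.732 × 460 × 352 × 0.804 = 225478 W
P_out = η·P_in = 0.881 × 225478 = 198646 W
n = 1143 rpm
ω = 2π×1143/60 = 119.7 rad/s
τ = P_out/ω = 198646/119.7 = 1660 N·m

1660 N·m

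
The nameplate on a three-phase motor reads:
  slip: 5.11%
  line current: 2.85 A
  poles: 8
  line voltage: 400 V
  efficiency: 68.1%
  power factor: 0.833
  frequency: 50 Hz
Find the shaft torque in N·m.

P_in = √3·V·I·cosφ = 1.732 × 400 × 2.85 × 0.833 = 1645 W
P_out = η·P_in = 0.681 × 1645 = 1120 W
n_s = 120×50/8 = 750 rpm; n = 750×(1−0.0511) = 712 rpm
ω = 2π×712/60 = 74.56 rad/s
τ = P_out/ω = 1120/74.56 = 15 N·m

15 N·m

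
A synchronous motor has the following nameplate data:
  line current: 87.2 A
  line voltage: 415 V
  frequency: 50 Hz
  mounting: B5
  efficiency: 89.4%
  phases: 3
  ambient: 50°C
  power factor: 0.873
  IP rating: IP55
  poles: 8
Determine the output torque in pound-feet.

459 lb·ft

P_in = √3·V·I·cosφ = 1.732 × 415 × 87.2 × 0.873 = 54718 W
P_out = η·P_in = 0.894 × 54718 = 48918 W
n = n_s = 120×50/8 = 750 rpm (synchronous)
ω = 2π×750/60 = 78.54 rad/s
τ = P_out/ω = 48918/78.54 = 622.8 N·m
In lb·ft: 622.8/1.356 = 459 lb·ft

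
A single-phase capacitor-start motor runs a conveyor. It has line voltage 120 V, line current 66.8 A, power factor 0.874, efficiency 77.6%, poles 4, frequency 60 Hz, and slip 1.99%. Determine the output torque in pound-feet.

21.7 lb·ft

P_in = V·I·cosφ = 120 × 66.8 × 0.874 = 7006 W
P_out = η·P_in = 0.776 × 7006 = 5437 W
n_s = 120×60/4 = 1800 rpm; n = 1800×(1−0.0199) = 1764 rpm
ω = 2π×1764/60 = 184.7 rad/s
τ = P_out/ω = 5437/184.7 = 29.44 N·m
In lb·ft: 29.44/1.356 = 21.7 lb·ft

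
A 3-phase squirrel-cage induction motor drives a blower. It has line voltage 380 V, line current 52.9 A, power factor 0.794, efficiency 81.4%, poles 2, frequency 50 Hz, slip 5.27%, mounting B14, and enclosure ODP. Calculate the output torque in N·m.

75.6 N·m

P_in = √3·V·I·cosφ = 1.732 × 380 × 52.9 × 0.794 = 27644 W
P_out = η·P_in = 0.814 × 27644 = 22502 W
n_s = 120×50/2 = 3000 rpm; n = 3000×(1−0.0527) = 2842 rpm
ω = 2π×2842/60 = 297.6 rad/s
τ = P_out/ω = 22502/297.6 = 75.6 N·m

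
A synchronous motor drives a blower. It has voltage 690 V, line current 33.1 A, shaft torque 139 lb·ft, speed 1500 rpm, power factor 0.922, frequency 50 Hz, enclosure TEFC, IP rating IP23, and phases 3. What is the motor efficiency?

81.2 %

τ = 139 lb·ft × 1.356 = 188.5 N·m
ω = 2π × 1500/60 = 157.1 rad/s; P_out = τω = 188.5 × 157.1 = 29613 W
P_in = √3·V_L·I_L·cosφ = 1.732 × 690 × 33.1 × 0.922 = 36472 W
η = P_out / P_in = 29613 / 36472 = 0.812 = 81.2%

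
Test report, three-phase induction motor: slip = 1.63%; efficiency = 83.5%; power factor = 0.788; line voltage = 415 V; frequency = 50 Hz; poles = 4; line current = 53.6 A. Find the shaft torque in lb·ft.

P_in = √3·V·I·cosφ = 1.732 × 415 × 53.6 × 0.788 = 30359 W
P_out = η·P_in = 0.835 × 30359 = 25350 W
n_s = 120×50/4 = 1500 rpm; n = 1500×(1−0.0163) = 1476 rpm
ω = 2π×1476/60 = 154.6 rad/s
τ = P_out/ω = 25350/154.6 = 164 N·m
In lb·ft: 164/1.356 = 121 lb·ft

121 lb·ft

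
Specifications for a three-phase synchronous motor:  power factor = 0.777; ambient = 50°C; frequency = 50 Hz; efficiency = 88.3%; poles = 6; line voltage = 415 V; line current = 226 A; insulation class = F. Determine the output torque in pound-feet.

785 lb·ft

P_in = √3·V·I·cosφ = 1.732 × 415 × 226 × 0.777 = 126219 W
P_out = η·P_in = 0.883 × 126219 = 111451 W
n = n_s = 120×50/6 = 1000 rpm (synchronous)
ω = 2π×1000/60 = 104.7 rad/s
τ = P_out/ω = 111451/104.7 = 1064 N·m
In lb·ft: 1064/1.356 = 785 lb·ft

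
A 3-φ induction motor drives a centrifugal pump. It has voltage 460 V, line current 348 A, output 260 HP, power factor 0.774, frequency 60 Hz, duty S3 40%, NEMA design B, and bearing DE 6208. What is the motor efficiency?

P_out = 260 × 746 = 193960 W
P_in = √3·V_L·I_L·cosφ = 1.732 × 460 × 348 × 0.774 = 214598 W
η = P_out / P_in = 193960 / 214598 = 0.904 = 90.4%

90.4 %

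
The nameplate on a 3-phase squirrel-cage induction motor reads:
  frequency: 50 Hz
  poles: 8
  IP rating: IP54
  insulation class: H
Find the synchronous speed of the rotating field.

750 rpm

n_s = 120f/p = 120×50/8 = 750 rpm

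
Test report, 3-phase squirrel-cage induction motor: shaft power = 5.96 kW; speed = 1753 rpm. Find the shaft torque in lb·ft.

23.9 lb·ft

ω = 2π × 1753/60 = 183.6 rad/s
τ = P/ω = 5960/183.6 = 32.46 N·m
In lb·ft: 32.46/1.356 = 23.9 lb·ft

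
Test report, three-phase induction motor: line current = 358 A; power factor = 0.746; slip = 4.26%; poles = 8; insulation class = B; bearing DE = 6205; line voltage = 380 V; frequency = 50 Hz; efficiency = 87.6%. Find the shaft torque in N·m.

2050 N·m

P_in = √3·V·I·cosφ = 1.732 × 380 × 358 × 0.746 = 175773 W
P_out = η·P_in = 0.876 × 175773 = 153977 W
n_s = 120×50/8 = 750 rpm; n = 750×(1−0.0426) = 718 rpm
ω = 2π×718/60 = 75.19 rad/s
τ = P_out/ω = 153977/75.19 = 2050 N·m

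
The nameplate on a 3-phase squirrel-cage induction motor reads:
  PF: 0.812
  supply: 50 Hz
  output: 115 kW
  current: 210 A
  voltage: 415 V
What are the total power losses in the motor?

P_in = √3·V·I·cosφ = 1.732×415×210×0.812 = 122566 W
P_out = 115000 W
Losses = P_in − P_out = 122566 − 115000 = 7566 W

7570 W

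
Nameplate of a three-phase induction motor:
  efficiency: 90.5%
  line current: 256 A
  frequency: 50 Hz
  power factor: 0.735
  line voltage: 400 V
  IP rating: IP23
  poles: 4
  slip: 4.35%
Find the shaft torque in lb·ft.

579 lb·ft

P_in = √3·V·I·cosφ = 1.732 × 400 × 256 × 0.735 = 130357 W
P_out = η·P_in = 0.905 × 130357 = 117973 W
n_s = 120×50/4 = 1500 rpm; n = 1500×(1−0.0435) = 1435 rpm
ω = 2π×1435/60 = 150.3 rad/s
τ = P_out/ω = 117973/150.3 = 784.9 N·m
In lb·ft: 784.9/1.356 = 579 lb·ft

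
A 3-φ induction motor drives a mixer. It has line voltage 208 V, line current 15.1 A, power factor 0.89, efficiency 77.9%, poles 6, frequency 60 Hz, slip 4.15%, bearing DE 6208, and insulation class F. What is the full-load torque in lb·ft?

23.1 lb·ft

P_in = √3·V·I·cosφ = 1.732 × 208 × 15.1 × 0.89 = 4841 W
P_out = η·P_in = 0.779 × 4841 = 3771 W
n_s = 120×60/6 = 1200 rpm; n = 1200×(1−0.0415) = 1150 rpm
ω = 2π×1150/60 = 120.4 rad/s
τ = P_out/ω = 3771/120.4 = 31.32 N·m
In lb·ft: 31.32/1.356 = 23.1 lb·ft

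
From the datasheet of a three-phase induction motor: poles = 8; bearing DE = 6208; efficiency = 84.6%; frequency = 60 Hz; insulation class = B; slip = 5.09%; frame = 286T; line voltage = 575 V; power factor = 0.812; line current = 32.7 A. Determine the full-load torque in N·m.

250 N·m

P_in = √3·V·I·cosφ = 1.732 × 575 × 32.7 × 0.812 = 26444 W
P_out = η·P_in = 0.846 × 26444 = 22372 W
n_s = 120×60/8 = 900 rpm; n = 900×(1−0.0509) = 854 rpm
ω = 2π×854/60 = 89.43 rad/s
τ = P_out/ω = 22372/89.43 = 250 N·m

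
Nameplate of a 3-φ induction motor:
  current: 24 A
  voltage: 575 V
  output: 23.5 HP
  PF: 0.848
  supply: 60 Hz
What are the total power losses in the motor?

P_in = √3·V·I·cosφ = 1.732×575×24×0.848 = 20269 W
P_out = 23.5×746 = 17531 W
Losses = P_in − P_out = 20269 − 17531 = 2738 W

2740 W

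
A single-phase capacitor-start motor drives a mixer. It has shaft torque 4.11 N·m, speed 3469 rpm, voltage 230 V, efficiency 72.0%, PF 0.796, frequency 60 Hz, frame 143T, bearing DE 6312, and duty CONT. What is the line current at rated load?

11.3 A

ω = 2π×3469/60 = 363.3 rad/s; P_out = τω = 4.11 × 363.3 = 1493 W
P_in = P_out / η = 1493 / 0.720 = 2074 W
I = P_in / (V·cosφ) = 2074 / (230 × 0.796) = 11.3 A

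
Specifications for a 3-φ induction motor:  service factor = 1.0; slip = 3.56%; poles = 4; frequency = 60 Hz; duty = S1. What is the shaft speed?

n_s = 120f/p = 120×60/4 = 1800 rpm
n = n_s(1 − s) = 1800 × (1 − 0.0356) = 1736 rpm

1736 rpm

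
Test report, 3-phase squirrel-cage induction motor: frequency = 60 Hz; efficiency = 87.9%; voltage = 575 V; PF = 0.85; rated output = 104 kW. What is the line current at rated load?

P_out = 104 kW = 104000 W
P_in = P_out / η = 104000 / 0.879 = 118316 W
I_L = P_in / (√3·V_L·cosφ) = 118316 / (1.732 × 575 × 0.85) = 140 A

140 A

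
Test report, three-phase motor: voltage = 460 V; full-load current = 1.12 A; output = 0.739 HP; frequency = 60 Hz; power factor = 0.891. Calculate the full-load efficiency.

P_out = 0.739 × 746 = 551 W
P_in = √3·V_L·I_L·cosφ = 1.732 × 460 × 1.12 × 0.891 = 795 W
η = P_out / P_in = 551 / 795 = 0.693 = 69.3%

69.3 %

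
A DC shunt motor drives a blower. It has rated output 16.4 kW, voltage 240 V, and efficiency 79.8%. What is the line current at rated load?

P_out = 16.4 kW = 16400 W
P_in = P_out / η = 16400 / 0.798 = 20551 W
I = P_in / V = 20551 / 240 = 85.6 A

85.6 A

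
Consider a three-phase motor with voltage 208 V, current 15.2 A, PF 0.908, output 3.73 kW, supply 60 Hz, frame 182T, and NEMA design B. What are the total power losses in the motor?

1240 W

P_in = √3·V·I·cosφ = 1.732×208×15.2×0.908 = 4972 W
P_out = 3730 W
Losses = P_in − P_out = 4972 − 3730 = 1242 W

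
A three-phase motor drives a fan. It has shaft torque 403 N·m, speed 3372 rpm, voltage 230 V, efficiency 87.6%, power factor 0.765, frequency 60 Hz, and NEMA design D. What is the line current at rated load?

ω = 2π×3372/60 = 353.1 rad/s; P_out = τω = 403 × 353.1 = 142299 W
P_in = P_out / η = 142299 / 0.876 = 162442 W
I_L = P_in / (√3·V_L·cosφ) = 162442 / (1.732 × 230 × 0.765) = 533 A

533 A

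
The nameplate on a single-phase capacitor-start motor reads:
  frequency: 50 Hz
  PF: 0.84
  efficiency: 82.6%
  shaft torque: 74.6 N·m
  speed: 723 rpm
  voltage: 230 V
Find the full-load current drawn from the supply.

ω = 2π×723/60 = 75.71 rad/s; P_out = τω = 74.6 × 75.71 = 5648 W
P_in = P_out / η = 5648 / 0.826 = 6838 W
I = P_in / (V·cosφ) = 6838 / (230 × 0.84) = 35.4 A

35.4 A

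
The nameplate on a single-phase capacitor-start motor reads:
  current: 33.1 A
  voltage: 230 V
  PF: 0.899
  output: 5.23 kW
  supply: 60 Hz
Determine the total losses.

1610 W

P_in = V·I·cosφ = 230×33.1×0.899 = 6844 W
P_out = 5230 W
Losses = P_in − P_out = 6844 − 5230 = 1614 W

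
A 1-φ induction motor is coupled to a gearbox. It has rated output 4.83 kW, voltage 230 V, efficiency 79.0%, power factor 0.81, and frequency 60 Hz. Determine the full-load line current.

P_out = 4.83 kW = 4830 W
P_in = P_out / η = 4830 / 0.790 = 6114 W
I = P_in / (V·cosφ) = 6114 / (230 × 0.81) = 32.8 A

32.8 A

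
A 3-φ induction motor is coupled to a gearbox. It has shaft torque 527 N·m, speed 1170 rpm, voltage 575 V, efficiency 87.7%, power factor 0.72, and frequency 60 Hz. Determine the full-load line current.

103 A

ω = 2π×1170/60 = 122.5 rad/s; P_out = τω = 527 × 122.5 = 64558 W
P_in = P_out / η = 64558 / 0.877 = 73612 W
I_L = P_in / (√3·V_L·cosφ) = 73612 / (1.732 × 575 × 0.72) = 103 A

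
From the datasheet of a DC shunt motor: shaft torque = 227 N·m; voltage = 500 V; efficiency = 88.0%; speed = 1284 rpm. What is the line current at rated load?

ω = 2π×1284/60 = 134.5 rad/s; P_out = τω = 227 × 134.5 = 30532 W
P_in = P_out / η = 30532 / 0.880 = 34695 W
I = P_in / V = 34695 / 500 = 69.4 A

69.4 A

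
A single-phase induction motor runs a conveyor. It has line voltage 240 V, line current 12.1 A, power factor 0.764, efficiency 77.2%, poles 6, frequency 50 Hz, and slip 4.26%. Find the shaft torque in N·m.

17.1 N·m

P_in = V·I·cosφ = 240 × 12.1 × 0.764 = 2219 W
P_out = η·P_in = 0.772 × 2219 = 1713 W
n_s = 120×50/6 = 1000 rpm; n = 1000×(1−0.0426) = 957 rpm
ω = 2π×957/60 = 100.2 rad/s
τ = P_out/ω = 1713/100.2 = 17.1 N·m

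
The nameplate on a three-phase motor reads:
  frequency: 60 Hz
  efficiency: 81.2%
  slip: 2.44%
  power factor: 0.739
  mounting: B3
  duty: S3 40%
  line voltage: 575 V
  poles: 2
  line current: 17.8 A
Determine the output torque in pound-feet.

P_in = √3·V·I·cosφ = 1.732 × 575 × 17.8 × 0.739 = 13100 W
P_out = η·P_in = 0.812 × 13100 = 10637 W
n_s = 120×60/2 = 3600 rpm; n = 3600×(1−0.0244) = 3512 rpm
ω = 2π×3512/60 = 367.8 rad/s
τ = P_out/ω = 10637/367.8 = 28.92 N·m
In lb·ft: 28.92/1.356 = 21.3 lb·ft

21.3 lb·ft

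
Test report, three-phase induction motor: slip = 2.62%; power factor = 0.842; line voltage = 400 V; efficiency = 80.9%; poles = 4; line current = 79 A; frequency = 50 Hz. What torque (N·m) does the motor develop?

244 N·m

P_in = √3·V·I·cosφ = 1.732 × 400 × 79 × 0.842 = 46084 W
P_out = η·P_in = 0.809 × 46084 = 37282 W
n_s = 120×50/4 = 1500 rpm; n = 1500×(1−0.0262) = 1461 rpm
ω = 2π×1461/60 = 153 rad/s
τ = P_out/ω = 37282/153 = 244 N·m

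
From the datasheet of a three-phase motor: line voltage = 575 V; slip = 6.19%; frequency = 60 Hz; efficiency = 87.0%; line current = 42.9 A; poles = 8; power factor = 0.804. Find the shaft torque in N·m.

P_in = √3·V·I·cosφ = 1.732 × 575 × 42.9 × 0.804 = 34350 W
P_out = η·P_in = 0.87 × 34350 = 29885 W
n_s = 120×60/8 = 900 rpm; n = 900×(1−0.0619) = 844 rpm
ω = 2π×844/60 = 88.38 rad/s
τ = P_out/ω = 29885/88.38 = 338 N·m

338 N·m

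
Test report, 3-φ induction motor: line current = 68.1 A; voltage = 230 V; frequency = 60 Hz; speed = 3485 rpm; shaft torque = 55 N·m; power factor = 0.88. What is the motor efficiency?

ω = 2π × 3485/60 = 364.9 rad/s; P_out = τω = 55 × 364.9 = 20070 W
P_in = √3·V_L·I_L·cosφ = 1.732 × 230 × 68.1 × 0.88 = 23873 W
η = P_out / P_in = 20070 / 23873 = 0.841 = 84.1%

84.1 %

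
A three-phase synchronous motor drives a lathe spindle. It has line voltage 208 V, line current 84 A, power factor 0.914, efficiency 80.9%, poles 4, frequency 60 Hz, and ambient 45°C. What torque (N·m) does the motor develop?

P_in = √3·V·I·cosφ = 1.732 × 208 × 84 × 0.914 = 27659 W
P_out = η·P_in = 0.809 × 27659 = 22376 W
n = n_s = 120×60/4 = 1800 rpm (synchronous)
ω = 2π×1800/60 = 188.5 rad/s
τ = P_out/ω = 22376/188.5 = 119 N·m

119 N·m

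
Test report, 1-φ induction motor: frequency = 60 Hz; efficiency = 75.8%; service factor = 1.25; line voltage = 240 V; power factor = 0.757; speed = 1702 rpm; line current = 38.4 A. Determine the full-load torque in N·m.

29.7 N·m

P_in = V·I·cosφ = 240 × 38.4 × 0.757 = 6977 W
P_out = η·P_in = 0.758 × 6977 = 5289 W
n = 1702 rpm
ω = 2π×1702/60 = 178.2 rad/s
τ = P_out/ω = 5289/178.2 = 29.7 N·m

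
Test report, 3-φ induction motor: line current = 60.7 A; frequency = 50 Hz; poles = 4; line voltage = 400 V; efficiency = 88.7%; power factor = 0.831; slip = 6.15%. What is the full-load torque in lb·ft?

155 lb·ft

P_in = √3·V·I·cosφ = 1.732 × 400 × 60.7 × 0.831 = 34946 W
P_out = η·P_in = 0.887 × 34946 = 30997 W
n_s = 120×50/4 = 1500 rpm; n = 1500×(1−0.0615) = 1408 rpm
ω = 2π×1408/60 = 147.4 rad/s
τ = P_out/ω = 30997/147.4 = 210.3 N·m
In lb·ft: 210.3/1.356 = 155 lb·ft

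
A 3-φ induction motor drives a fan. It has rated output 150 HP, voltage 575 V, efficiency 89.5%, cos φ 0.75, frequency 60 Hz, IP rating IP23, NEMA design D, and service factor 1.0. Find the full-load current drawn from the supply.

P_out = 150 × 746 = 111900 W
P_in = P_out / η = 111900 / 0.895 = 125028 W
I_L = P_in / (√3·V_L·cosφ) = 125028 / (1.732 × 575 × 0.75) = 167 A

167 A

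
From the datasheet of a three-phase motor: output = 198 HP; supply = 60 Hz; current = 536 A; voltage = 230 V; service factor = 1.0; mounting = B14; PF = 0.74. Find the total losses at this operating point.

10300 W

P_in = √3·V·I·cosφ = 1.732×230×536×0.74 = 158006 W
P_out = 198×746 = 147708 W
Losses = P_in − P_out = 158006 − 147708 = 10298 W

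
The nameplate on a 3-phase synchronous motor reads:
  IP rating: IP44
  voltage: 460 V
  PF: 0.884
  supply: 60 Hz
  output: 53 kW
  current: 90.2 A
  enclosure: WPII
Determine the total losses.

10.5 kW

P_in = √3·V·I·cosφ = 1.732×460×90.2×0.884 = 63528 W
P_out = 53000 W
Losses = P_in − P_out = 63528 − 53000 = 10528 W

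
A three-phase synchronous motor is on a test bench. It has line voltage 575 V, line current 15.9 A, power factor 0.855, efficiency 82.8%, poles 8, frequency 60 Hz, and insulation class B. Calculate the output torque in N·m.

P_in = √3·V·I·cosφ = 1.732 × 575 × 15.9 × 0.855 = 13539 W
P_out = η·P_in = 0.828 × 13539 = 11210 W
n = n_s = 120×60/8 = 900 rpm (synchronous)
ω = 2π×900/60 = 94.25 rad/s
τ = P_out/ω = 11210/94.25 = 119 N·m

119 N·m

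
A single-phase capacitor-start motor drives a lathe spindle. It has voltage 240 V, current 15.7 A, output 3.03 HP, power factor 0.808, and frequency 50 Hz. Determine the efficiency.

74.2 %

P_out = 3.03 × 746 = 2260 W
P_in = V·I·cosφ = 240 × 15.7 × 0.808 = 3045 W
η = P_out / P_in = 2260 / 3045 = 0.742 = 74.2%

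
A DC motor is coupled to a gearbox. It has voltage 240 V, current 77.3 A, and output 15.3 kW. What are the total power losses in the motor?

P_in = V·I = 240×77.3 = 18552 W
P_out = 15300 W
Losses = P_in − P_out = 18552 − 15300 = 3252 W

3250 W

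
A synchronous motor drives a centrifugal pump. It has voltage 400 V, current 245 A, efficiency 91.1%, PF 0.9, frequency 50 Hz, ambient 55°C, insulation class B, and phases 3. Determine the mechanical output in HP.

187 HP

P_in = √3·V·I·cosφ = 1.732 × 400 × 245 × 0.9 = 152762 W
P_out = η·P_in = 0.911 × 152762 = 139166 W
= 139166/746 = 187 HP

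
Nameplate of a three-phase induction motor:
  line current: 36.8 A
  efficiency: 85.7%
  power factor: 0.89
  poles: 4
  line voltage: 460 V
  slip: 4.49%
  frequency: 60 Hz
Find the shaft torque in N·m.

124 N·m

P_in = √3·V·I·cosφ = 1.732 × 460 × 36.8 × 0.89 = 26094 W
P_out = η·P_in = 0.857 × 26094 = 22363 W
n_s = 120×60/4 = 1800 rpm; n = 1800×(1−0.0449) = 1719 rpm
ω = 2π×1719/60 = 180 rad/s
τ = P_out/ω = 22363/180 = 124 N·m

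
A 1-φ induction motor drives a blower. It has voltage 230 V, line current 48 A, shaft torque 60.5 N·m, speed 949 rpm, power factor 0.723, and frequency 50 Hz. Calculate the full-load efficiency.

ω = 2π × 949/60 = 99.38 rad/s; P_out = τω = 60.5 × 99.38 = 6012 W
P_in = V·I·cosφ = 230 × 48 × 0.723 = 7982 W
η = P_out / P_in = 6012 / 7982 = 0.753 = 75.3%

75.3 %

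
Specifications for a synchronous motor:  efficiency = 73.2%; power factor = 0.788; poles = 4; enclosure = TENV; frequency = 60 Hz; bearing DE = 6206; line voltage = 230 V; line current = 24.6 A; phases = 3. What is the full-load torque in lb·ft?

P_in = √3·V·I·cosφ = 1.732 × 230 × 24.6 × 0.788 = 7722 W
P_out = η·P_in = 0.732 × 7722 = 5653 W
n = n_s = 120×60/4 = 1800 rpm (synchronous)
ω = 2π×1800/60 = 188.5 rad/s
τ = P_out/ω = 5653/188.5 = 29.99 N·m
In lb·ft: 29.99/1.356 = 22.1 lb·ft

22.1 lb·ft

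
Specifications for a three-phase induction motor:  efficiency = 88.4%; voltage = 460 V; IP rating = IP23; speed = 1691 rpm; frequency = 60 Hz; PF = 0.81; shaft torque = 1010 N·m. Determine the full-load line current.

314 A

ω = 2π×1691/60 = 177.1 rad/s; P_out = τω = 1010 × 177.1 = 178871 W
P_in = P_out / η = 178871 / 0.884 = 202343 W
I_L = P_in / (√3·V_L·cosφ) = 202343 / (1.732 × 460 × 0.81) = 314 A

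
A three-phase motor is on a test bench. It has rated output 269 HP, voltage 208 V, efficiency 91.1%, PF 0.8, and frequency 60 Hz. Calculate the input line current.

P_out = 269 × 746 = 200674 W
P_in = P_out / η = 200674 / 0.911 = 220279 W
I_L = P_in / (√3·V_L·cosφ) = 220279 / (1.732 × 208 × 0.8) = 764 A

764 A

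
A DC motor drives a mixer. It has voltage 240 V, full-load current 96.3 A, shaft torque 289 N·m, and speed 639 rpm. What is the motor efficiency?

ω = 2π × 639/60 = 66.92 rad/s; P_out = τω = 289 × 66.92 = 19340 W
P_in = V·I = 240 × 96.3 = 23112 W
η = P_out / P_in = 19340 / 23112 = 0.837 = 83.7%

83.7 %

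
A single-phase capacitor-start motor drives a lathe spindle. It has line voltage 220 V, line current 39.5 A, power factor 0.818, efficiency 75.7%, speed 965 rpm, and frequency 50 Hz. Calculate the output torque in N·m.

P_in = V·I·cosφ = 220 × 39.5 × 0.818 = 7108 W
P_out = η·P_in = 0.757 × 7108 = 5381 W
n = 965 rpm
ω = 2π×965/60 = 101.1 rad/s
τ = P_out/ω = 5381/101.1 = 53.2 N·m

53.2 N·m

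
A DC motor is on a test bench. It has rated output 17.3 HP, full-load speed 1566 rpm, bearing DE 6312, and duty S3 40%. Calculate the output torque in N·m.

78.7 N·m

P_out = 17.3 × 746 = 12906 W
ω = 2π × 1566/60 = 164 rad/s
τ = P_out/ω = 12906/164 = 78.7 N·m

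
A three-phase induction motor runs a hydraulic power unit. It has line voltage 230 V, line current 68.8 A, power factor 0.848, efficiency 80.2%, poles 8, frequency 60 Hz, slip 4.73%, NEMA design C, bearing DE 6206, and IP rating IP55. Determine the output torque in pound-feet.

P_in = √3·V·I·cosφ = 1.732 × 230 × 68.8 × 0.848 = 23241 W
P_out = η·P_in = 0.802 × 23241 = 18639 W
n_s = 120×60/8 = 900 rpm; n = 900×(1−0.0473) = 857 rpm
ω = 2π×857/60 = 89.74 rad/s
τ = P_out/ω = 18639/89.74 = 207.7 N·m
In lb·ft: 207.7/1.356 = 153 lb·ft

153 lb·ft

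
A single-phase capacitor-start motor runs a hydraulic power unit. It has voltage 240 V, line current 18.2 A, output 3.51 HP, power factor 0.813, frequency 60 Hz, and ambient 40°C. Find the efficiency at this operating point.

P_out = 3.51 × 746 = 2618 W
P_in = V·I·cosφ = 240 × 18.2 × 0.813 = 3551 W
η = P_out / P_in = 2618 / 3551 = 0.737 = 73.7%

73.7 %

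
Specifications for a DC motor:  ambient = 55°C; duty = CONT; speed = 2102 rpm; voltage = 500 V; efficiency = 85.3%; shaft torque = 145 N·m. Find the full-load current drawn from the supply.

ω = 2π×2102/60 = 220.1 rad/s; P_out = τω = 145 × 220.1 = 31915 W
P_in = P_out / η = 31915 / 0.853 = 37415 W
I = P_in / V = 37415 / 500 = 74.8 A

74.8 A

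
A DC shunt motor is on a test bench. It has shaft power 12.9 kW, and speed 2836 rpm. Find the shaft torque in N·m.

ω = 2π × 2836/60 = 297 rad/s
τ = P/ω = 12900/297 = 43.4 N·m

43.4 N·m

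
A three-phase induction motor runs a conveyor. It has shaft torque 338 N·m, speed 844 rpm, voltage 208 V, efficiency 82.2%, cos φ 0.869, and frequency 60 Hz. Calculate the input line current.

116 A

ω = 2π×844/60 = 88.38 rad/s; P_out = τω = 338 × 88.38 = 29872 W
P_in = P_out / η = 29872 / 0.822 = 36341 W
I_L = P_in / (√3·V_L·cosφ) = 36341 / (1.732 × 208 × 0.869) = 116 A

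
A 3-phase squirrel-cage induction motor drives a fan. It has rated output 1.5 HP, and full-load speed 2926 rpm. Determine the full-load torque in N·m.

P_out = 1.5 × 746 = 1119 W
ω = 2π × 2926/60 = 306.4 rad/s
τ = P_out/ω = 1119/306.4 = 3.65 N·m

3.65 N·m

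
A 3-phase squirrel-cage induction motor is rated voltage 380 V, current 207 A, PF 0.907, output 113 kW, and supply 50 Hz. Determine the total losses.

P_in = √3·V·I·cosφ = 1.732×380×207×0.907 = 123569 W
P_out = 113000 W
Losses = P_in − P_out = 123569 − 113000 = 10569 W

10.6 kW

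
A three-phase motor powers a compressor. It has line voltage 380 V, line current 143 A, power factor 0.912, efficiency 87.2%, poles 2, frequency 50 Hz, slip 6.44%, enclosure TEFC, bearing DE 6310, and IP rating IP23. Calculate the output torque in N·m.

P_in = √3·V·I·cosφ = 1.732 × 380 × 143 × 0.912 = 85835 W
P_out = η·P_in = 0.872 × 85835 = 74848 W
n_s = 120×50/2 = 3000 rpm; n = 3000×(1−0.0644) = 2807 rpm
ω = 2π×2807/60 = 293.9 rad/s
τ = P_out/ω = 74848/293.9 = 255 N·m

255 N·m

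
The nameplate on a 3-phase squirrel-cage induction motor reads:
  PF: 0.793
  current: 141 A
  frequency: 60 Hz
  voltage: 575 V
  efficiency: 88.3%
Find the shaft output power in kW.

98.3 kW

P_in = √3·V·I·cosφ = 1.732 × 575 × 141 × 0.793 = 111355 W
P_out = η·P_in = 0.883 × 111355 = 98326 W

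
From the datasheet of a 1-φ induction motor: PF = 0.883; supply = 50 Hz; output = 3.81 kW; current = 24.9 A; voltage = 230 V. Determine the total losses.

1.25 kW

P_in = V·I·cosφ = 230×24.9×0.883 = 5057 W
P_out = 3810 W
Losses = P_in − P_out = 5057 − 3810 = 1247 W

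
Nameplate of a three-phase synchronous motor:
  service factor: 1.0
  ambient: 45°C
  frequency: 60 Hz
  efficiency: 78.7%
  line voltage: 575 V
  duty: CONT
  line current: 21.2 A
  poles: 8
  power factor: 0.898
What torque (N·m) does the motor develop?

P_in = √3·V·I·cosφ = 1.732 × 575 × 21.2 × 0.898 = 18960 W
P_out = η·P_in = 0.787 × 18960 = 14922 W
n = n_s = 120×60/8 = 900 rpm (synchronous)
ω = 2π×900/60 = 94.25 rad/s
τ = P_out/ω = 14922/94.25 = 158 N·m

158 N·m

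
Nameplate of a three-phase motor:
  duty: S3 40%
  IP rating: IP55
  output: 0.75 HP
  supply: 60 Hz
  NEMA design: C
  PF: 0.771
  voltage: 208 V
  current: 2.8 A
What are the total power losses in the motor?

218 W

P_in = √3·V·I·cosφ = 1.732×208×2.8×0.771 = 778 W
P_out = 0.75×746 = 560 W
Losses = P_in − P_out = 778 − 560 = 218 W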